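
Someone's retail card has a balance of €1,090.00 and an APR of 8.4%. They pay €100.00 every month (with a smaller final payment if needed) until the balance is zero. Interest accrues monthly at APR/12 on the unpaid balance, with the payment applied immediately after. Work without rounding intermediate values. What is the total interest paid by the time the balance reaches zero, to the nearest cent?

Monthly rate r = 8.4%/12 = 0.7% = 0.007.
Payoff takes n = ⌈−ln(1 − rB₀/P)/ln(1+r)⌉ = ⌈11.378⌉ = 12 payments; the last is €37.87.
Total paid = 11·€100.00 + €37.87 = €1,137.87.
Total interest = total paid − principal = €1,137.87 − €1,090.00 = €47.87.

€47.87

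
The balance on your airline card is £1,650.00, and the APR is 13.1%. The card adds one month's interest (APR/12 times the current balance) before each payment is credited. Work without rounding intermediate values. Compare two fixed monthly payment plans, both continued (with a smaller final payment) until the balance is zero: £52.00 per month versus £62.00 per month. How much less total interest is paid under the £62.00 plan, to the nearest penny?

Monthly rate r = 13.1%/12 = 1.09167% = 0.0109167.
At £52.00/mo: n = ⌈−ln(1 − rB₀/P)/ln(1+r)⌉ = 40 payments (last £8.70); total interest = total paid − £1,650.00 = £386.70.
At £62.00/mo: 32 payments (last £38.03); total interest £310.03.
Interest saved = £386.70 − £310.03 = £76.67.

£76.67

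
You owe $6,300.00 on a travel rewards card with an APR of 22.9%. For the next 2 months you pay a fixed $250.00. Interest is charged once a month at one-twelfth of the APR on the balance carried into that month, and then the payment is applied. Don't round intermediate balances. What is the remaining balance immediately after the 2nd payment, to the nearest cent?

Monthly rate r = 22.9%/12 = 1.90833% = 0.0190833.
Each month: B ← B·(1+r) − $250.00.
Month 1: interest $120.22; balance after payment $6,170.23.
Month 2: interest $117.75; balance after payment $6,037.97.

$6,037.97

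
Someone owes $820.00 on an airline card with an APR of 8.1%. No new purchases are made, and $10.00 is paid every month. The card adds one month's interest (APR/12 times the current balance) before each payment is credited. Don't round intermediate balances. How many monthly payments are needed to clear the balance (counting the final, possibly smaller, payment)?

120 months

Monthly rate r = 8.1%/12 = 0.675% = 0.00675.
Recurrence: B ← B·(1+r) − $10.00.
Month 1: interest $5.54; balance after payment $815.53.
Month 2: interest $5.50; balance after payment $811.04.
Closed form: n = −ln(1 − rB₀/P)/ln(1+r) = −ln(0.4465)/ln(1.00675) ≈ 119.857, so the balance reaches zero during payment 120.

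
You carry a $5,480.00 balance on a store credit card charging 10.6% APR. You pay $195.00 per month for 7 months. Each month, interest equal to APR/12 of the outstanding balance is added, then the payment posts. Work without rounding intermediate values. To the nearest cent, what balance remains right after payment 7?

Monthly rate r = 10.6%/12 = 0.883333% = 0.00883333.
Each month: B ← B·(1+r) − $195.00.
Month 1: interest $48.41; balance after payment $5,333.41.
Month 2: interest $47.11; balance after payment $5,185.52.
Month 3: interest $45.81; balance after payment $5,036.32.
Month 4: interest $44.49; balance after payment $4,885.81.
Month 5: interest $43.16; balance after payment $4,733.97.
Month 6: interest $41.82; balance after payment $4,580.79.
Month 7: interest $40.46; balance after payment $4,426.25.

$4,426.25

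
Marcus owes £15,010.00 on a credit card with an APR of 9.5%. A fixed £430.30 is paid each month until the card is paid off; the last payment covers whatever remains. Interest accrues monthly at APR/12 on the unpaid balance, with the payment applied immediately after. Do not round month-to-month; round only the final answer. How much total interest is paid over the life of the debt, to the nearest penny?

Monthly rate r = 9.5%/12 = 0.791667% = 0.00791667.
Payoff takes n = ⌈−ln(1 − rB₀/P)/ln(1+r)⌉ = ⌈40.984⌉ = 41 payments; the last is £423.32.
Total paid = 40·£430.30 + £423.32 = £17,635.32.
Total interest = total paid − principal = £17,635.32 − £15,010.00 = £2,625.32.

£2,625.32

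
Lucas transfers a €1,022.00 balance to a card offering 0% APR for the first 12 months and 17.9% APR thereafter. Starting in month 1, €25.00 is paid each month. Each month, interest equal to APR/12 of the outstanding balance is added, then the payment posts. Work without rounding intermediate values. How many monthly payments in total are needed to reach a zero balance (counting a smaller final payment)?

51 payments

Promo months 1–12 at r₀ = 0%/12 = 0; months 13+ at r₁ = 17.9%/12 = 0.0149167.
After month 12 (no interest yet): B = €1,022.00 − 12·€25.00 = €722.00.
Then at r₁ with €25.00/mo: n₂ = −ln(1 − r₁·B/P)/ln(1+r₁) ≈ 38.06 → 39 more payments.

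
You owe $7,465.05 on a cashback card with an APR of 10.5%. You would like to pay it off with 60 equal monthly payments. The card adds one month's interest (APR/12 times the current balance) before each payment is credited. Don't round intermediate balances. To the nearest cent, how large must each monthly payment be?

$160.45

Monthly rate r = 10.5%/12 = 0.875% = 0.00875.
Level-payment amortization: P = B₀·r / (1 − (1+r)^(−n)) = 7465.05·0.00875 / (1 − 1.00875^(−60)).
Denominator 1 − (1+r)^(−60) = 0.407092238.
P = 65.3192 / 0.407092238 ≈ 160.45.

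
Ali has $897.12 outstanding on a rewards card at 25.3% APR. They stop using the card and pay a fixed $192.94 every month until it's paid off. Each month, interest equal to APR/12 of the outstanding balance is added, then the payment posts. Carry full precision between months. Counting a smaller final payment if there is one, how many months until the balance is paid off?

5 payments

Monthly rate r = 25.3%/12 = 2.10833% = 0.0210833.
Recurrence: B ← B·(1+r) − $192.94.
Month 1: interest $18.91; balance after payment $723.09.
Month 2: interest $15.25; balance after payment $545.40.
Month 3: interest $11.50; balance after payment $363.96.
Month 4: interest $7.67; balance after payment $178.69.
Month 5: interest $3.77; balance after payment $0.00.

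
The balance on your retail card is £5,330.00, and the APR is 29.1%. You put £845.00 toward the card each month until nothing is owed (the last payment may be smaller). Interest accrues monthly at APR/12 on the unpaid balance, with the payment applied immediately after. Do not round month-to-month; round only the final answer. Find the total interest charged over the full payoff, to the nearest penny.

£525.18

Monthly rate r = 29.1%/12 = 2.425% = 0.02425.
Payoff takes n = ⌈−ln(1 − rB₀/P)/ln(1+r)⌉ = ⌈6.928⌉ = 7 payments; the last is £785.18.
Total paid = 6·£845.00 + £785.18 = £5,855.18.
Total interest = total paid − principal = £5,855.18 − £5,330.00 = £525.18.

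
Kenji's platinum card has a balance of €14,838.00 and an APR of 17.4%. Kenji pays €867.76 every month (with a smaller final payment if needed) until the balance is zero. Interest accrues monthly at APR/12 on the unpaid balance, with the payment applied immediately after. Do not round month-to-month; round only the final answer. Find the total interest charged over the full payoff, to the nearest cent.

Monthly rate r = 17.4%/12 = 1.45% = 0.0145.
Payoff takes n = ⌈−ln(1 − rB₀/P)/ln(1+r)⌉ = ⌈19.793⌉ = 20 payments; the last is €689.12.
Total paid = 19·€867.76 + €689.12 = €17,176.56.
Total interest = total paid − principal = €17,176.56 − €14,838.00 = €2,338.56.

€2,338.56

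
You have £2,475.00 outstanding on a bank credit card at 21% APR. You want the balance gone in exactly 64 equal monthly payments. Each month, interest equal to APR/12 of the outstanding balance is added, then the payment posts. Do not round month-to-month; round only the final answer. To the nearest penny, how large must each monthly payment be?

£64.59

Monthly rate r = 21%/12 = 1.75% = 0.0175.
Level-payment amortization: P = B₀·r / (1 − (1+r)^(−n)) = 2475.00·0.0175 / (1 − 1.0175^(−64)).
Denominator 1 − (1+r)^(−64) = 0.670544126.
P = 43.3125 / 0.670544126 ≈ 64.59.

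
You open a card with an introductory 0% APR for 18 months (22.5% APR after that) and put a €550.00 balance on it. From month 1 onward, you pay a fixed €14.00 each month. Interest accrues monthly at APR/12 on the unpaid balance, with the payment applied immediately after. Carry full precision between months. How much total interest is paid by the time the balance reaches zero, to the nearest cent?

Promo months 1–18 at r₀ = 0%/12 = 0; months 19+ at r₁ = 22.5%/12 = 0.01875.
After month 18 (no interest yet): B = €550.00 − 18·€14.00 = €298.00.
Then at r₁ with €14.00/mo: n₂ = −ln(1 − r₁·B/P)/ln(1+r₁) ≈ 27.42 → 28 more payments.
Total paid = 45·€14.00 + €5.89 = €635.89; interest = €635.89 − €550.00 = €85.89.

€85.89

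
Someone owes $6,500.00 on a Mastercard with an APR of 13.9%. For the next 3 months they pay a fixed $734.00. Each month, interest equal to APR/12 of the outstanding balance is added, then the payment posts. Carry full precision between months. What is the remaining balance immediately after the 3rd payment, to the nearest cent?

Monthly rate r = 13.9%/12 = 1.15833% = 0.0115833.
Each month: B ← B·(1+r) − $734.00.
Month 1: interest $75.29; balance after payment $5,841.29.
Month 2: interest $67.66; balance after payment $5,174.95.
Month 3: interest $59.94; balance after payment $4,500.90.

$4,500.90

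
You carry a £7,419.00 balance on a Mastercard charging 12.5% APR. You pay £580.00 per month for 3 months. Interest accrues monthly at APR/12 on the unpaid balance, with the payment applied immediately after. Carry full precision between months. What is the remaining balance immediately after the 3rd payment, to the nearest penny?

Monthly rate r = 12.5%/12 = 1.04167% = 0.0104167.
Each month: B ← B·(1+r) − £580.00.
Month 1: interest £77.28; balance after payment £6,916.28.
Month 2: interest £72.04; balance after payment £6,408.33.
Month 3: interest £66.75; balance after payment £5,895.08.

£5,895.08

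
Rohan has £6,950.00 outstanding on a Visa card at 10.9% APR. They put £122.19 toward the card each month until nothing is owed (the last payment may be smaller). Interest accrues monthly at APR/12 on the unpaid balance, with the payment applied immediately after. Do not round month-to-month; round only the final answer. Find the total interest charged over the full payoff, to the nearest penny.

Monthly rate r = 10.9%/12 = 0.908333% = 0.00908333.
Payoff takes n = ⌈−ln(1 − rB₀/P)/ln(1+r)⌉ = ⌈80.401⌉ = 81 payments; the last is £49.09.
Total paid = 80·£122.19 + £49.09 = £9,824.29.
Total interest = total paid − principal = £9,824.29 − £6,950.00 = £2,874.29.

£2,874.29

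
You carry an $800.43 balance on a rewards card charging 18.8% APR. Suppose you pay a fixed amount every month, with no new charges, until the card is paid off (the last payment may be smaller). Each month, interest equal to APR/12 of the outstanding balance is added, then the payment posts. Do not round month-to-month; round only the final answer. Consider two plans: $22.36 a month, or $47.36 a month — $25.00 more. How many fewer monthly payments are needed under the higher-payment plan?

33 fewer payments

Monthly rate r = 18.8%/12 = 1.56667% = 0.0156667.
At $22.36/mo: n = ⌈−ln(1 − rB₀/P)/ln(1+r)⌉ = 53 payments (last $20.88); total interest = total paid − $800.43 = $383.17.
At $47.36/mo: 20 payments (last $37.32); total interest $136.73.
Payments saved = 53 − 20 = 33.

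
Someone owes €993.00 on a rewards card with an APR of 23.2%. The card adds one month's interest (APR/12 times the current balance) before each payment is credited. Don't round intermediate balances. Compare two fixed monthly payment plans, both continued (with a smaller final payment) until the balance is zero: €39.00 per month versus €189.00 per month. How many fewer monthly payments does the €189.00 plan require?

30 fewer payments

Monthly rate r = 23.2%/12 = 1.93333% = 0.0193333.
At €39.00/mo: n = ⌈−ln(1 − rB₀/P)/ln(1+r)⌉ = 36 payments (last €15.51); total interest = total paid − €993.00 = €387.51.
At €189.00/mo: 6 payments (last €112.66); total interest €64.66.
Payments saved = 36 − 6 = 30.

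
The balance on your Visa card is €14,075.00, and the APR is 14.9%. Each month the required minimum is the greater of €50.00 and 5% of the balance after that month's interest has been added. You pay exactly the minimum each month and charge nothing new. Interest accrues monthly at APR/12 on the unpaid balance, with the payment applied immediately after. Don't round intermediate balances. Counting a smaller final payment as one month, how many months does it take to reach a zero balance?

Monthly rate r = 14.9%/12 = 1.24167% = 0.0124167.
While 5% of the post-interest balance exceeds €50.00, each month B ← (B·(1+r))·(1 − 0.05), i.e. B shrinks by the factor (1+r)·0.95 = 0.9618.
This holds for months 1–69. Entering month 70 the balance is €957.56; 5% of the post-interest balance is now below €50.00, so the flat €50.00 minimum applies from here.
From month 70 a fixed €50.00 at rate r clears €957.56 in 23 more payments. Total: 69 + 23 = 92 months.

92 months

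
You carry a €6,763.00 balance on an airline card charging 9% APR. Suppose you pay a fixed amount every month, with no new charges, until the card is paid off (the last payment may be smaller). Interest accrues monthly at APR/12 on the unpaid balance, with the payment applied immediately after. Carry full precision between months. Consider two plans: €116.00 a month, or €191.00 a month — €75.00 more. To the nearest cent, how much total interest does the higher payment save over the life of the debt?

€1,035.88

Monthly rate r = 9%/12 = 0.75% = 0.0075.
At €116.00/mo: n = ⌈−ln(1 − rB₀/P)/ln(1+r)⌉ = 77 payments (last €109.78); total interest = total paid − €6,763.00 = €2,162.78.
At €191.00/mo: 42 payments (last €58.90); total interest €1,126.90.
Interest saved = €2,162.78 − €1,126.90 = €1,035.88.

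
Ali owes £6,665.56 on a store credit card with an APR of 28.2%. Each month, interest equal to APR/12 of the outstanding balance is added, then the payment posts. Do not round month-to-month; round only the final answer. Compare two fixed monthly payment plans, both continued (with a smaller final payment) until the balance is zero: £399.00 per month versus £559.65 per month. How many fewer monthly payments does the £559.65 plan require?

Monthly rate r = 28.2%/12 = 2.35% = 0.0235.
At £399.00/mo: n = ⌈−ln(1 − rB₀/P)/ln(1+r)⌉ = 22 payments (last £185.80); total interest = total paid − £6,665.56 = £1,899.24.
At £559.65/mo: 15 payments (last £76.86); total interest £1,246.40.
Payments saved = 22 − 15 = 7.

7 fewer payments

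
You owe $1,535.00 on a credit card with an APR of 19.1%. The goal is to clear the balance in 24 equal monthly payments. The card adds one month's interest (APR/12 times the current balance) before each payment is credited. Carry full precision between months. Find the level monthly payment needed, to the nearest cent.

Monthly rate r = 19.1%/12 = 1.59167% = 0.0159167.
Level-payment amortization: P = B₀·r / (1 − (1+r)^(−n)) = 1535.00·0.0159167 / (1 − 1.01592^(−24)).
Denominator 1 − (1+r)^(−24) = 0.315448771.
P = 24.4321 / 0.315448771 ≈ 77.45.

$77.45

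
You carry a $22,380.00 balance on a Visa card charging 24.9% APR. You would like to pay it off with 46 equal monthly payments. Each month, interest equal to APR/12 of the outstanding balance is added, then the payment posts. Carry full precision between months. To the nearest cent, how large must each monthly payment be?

$759.77

Monthly rate r = 24.9%/12 = 2.075% = 0.02075.
Level-payment amortization: P = B₀·r / (1 − (1+r)^(−n)) = 22380.00·0.02075 / (1 − 1.02075^(−46)).
Denominator 1 − (1+r)^(−46) = 0.611216232.
P = 464.385 / 0.611216232 ≈ 759.77.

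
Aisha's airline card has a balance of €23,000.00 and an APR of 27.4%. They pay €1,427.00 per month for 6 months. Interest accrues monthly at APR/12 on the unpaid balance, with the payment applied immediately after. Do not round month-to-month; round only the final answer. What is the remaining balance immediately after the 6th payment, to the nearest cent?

Monthly rate r = 27.4%/12 = 2.28333% = 0.0228333.
Each month: B ← B·(1+r) − €1,427.00.
Month 1: interest €525.17; balance after payment €22,098.17.
Month 2: interest €504.57; balance after payment €21,175.74.
Month 3: interest €483.51; balance after payment €20,232.25.
Month 4: interest €461.97; balance after payment €19,267.22.
Month 5: interest €439.93; balance after payment €18,280.16.
Month 6: interest €417.40; balance after payment €17,270.56.

€17,270.56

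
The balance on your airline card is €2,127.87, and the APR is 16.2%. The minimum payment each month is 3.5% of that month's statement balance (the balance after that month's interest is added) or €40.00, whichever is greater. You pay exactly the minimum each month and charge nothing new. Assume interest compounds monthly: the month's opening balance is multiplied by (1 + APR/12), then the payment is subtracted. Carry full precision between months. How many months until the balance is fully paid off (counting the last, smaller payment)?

65 months

Monthly rate r = 16.2%/12 = 1.35% = 0.0135.
While 3.5% of the post-interest balance exceeds €40.00, each month B ← (B·(1+r))·(1 − 0.035), i.e. B shrinks by the factor (1+r)·0.965 = 0.97803.
This holds for months 1–29. Entering month 30 the balance is €1,117.19; 3.5% of the post-interest balance is now below €40.00, so the flat €40.00 minimum applies from here.
From month 30 a fixed €40.00 at rate r clears €1,117.19 in 36 more payments. Total: 29 + 36 = 65 months.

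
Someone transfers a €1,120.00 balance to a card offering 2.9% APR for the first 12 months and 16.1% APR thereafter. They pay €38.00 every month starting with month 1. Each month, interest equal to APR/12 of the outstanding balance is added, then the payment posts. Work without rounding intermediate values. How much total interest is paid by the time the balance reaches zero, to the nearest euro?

Promo months 1–12 at r₀ = 2.9%/12 = 0.00241667; months 13+ at r₁ = 16.1%/12 = 0.0134167.
After month 12: iterate B ← B·(1+r₀) − €38.00 for 12 months → €690.81.
Then at r₁ with €38.00/mo: n₂ = −ln(1 − r₁·B/P)/ln(1+r₁) ≈ 20.98 → 21 more payments.
Total paid = 32·€38.00 + €37.17 = €1,253.17; interest = €1,253.17 − €1,120.00 = €133.17.

€133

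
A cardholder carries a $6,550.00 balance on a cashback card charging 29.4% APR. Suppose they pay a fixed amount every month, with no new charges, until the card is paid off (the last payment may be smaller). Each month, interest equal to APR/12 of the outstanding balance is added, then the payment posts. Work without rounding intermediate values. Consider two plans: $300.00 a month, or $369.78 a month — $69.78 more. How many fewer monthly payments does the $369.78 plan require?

8 fewer payments

Monthly rate r = 29.4%/12 = 2.45% = 0.0245.
At $300.00/mo: n = ⌈−ln(1 − rB₀/P)/ln(1+r)⌉ = 32 payments (last $189.16); total interest = total paid − $6,550.00 = $2,939.16.
At $369.78/mo: 24 payments (last $190.68); total interest $2,145.62.
Payments saved = 32 − 24 = 8.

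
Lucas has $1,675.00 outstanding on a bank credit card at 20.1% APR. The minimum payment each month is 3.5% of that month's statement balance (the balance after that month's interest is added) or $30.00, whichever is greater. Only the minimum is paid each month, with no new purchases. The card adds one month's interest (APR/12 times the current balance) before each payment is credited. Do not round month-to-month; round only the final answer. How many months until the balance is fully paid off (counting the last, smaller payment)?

75 months

Monthly rate r = 20.1%/12 = 1.675% = 0.01675.
While 3.5% of the post-interest balance exceeds $30.00, each month B ← (B·(1+r))·(1 − 0.035), i.e. B shrinks by the factor (1+r)·0.965 = 0.98116.
This holds for months 1–37. Entering month 38 the balance is $828.80; 3.5% of the post-interest balance is now below $30.00, so the flat $30.00 minimum applies from here.
From month 38 a fixed $30.00 at rate r clears $828.80 in 38 more payments. Total: 37 + 38 = 75 months.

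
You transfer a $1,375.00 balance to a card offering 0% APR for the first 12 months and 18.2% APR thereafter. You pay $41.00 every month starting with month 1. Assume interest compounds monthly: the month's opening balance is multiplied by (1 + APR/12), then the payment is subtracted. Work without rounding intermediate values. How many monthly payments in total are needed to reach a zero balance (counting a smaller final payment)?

Promo months 1–12 at r₀ = 0%/12 = 0; months 13+ at r₁ = 18.2%/12 = 0.0151667.
After month 12 (no interest yet): B = $1,375.00 − 12·$41.00 = $883.00.
Then at r₁ with $41.00/mo: n₂ = −ln(1 − r₁·B/P)/ln(1+r₁) ≈ 26.27 → 27 more payments.

39 months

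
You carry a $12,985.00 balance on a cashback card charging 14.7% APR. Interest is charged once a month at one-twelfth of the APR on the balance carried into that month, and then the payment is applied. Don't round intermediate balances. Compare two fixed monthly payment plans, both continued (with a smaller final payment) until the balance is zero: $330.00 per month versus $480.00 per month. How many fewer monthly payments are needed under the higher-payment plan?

21 fewer payments

Monthly rate r = 14.7%/12 = 1.225% = 0.01225.
At $330.00/mo: n = ⌈−ln(1 − rB₀/P)/ln(1+r)⌉ = 55 payments (last $9.15); total interest = total paid − $12,985.00 = $4,844.15.
At $480.00/mo: 34 payments (last $30.03); total interest $2,885.03.
Payments saved = 55 − 34 = 21.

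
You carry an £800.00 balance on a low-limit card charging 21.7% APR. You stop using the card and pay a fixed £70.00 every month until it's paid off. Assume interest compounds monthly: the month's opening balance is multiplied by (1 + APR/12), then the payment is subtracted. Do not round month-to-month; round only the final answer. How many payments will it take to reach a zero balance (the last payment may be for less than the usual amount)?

13 months

Monthly rate r = 21.7%/12 = 1.80833% = 0.0180833.
Recurrence: B ← B·(1+r) − £70.00.
Month 1: interest £14.47; balance after payment £744.47.
Month 2: interest £13.46; balance after payment £687.93.
Closed form: n = −ln(1 − rB₀/P)/ln(1+r) = −ln(0.79333)/ln(1.01808) ≈ 12.918, so the balance reaches zero during payment 13.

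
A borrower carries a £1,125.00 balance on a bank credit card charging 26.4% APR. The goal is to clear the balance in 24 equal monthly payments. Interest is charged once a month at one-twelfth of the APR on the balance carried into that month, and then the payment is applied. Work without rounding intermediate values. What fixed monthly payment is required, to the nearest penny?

Monthly rate r = 26.4%/12 = 2.2% = 0.022.
Level-payment amortization: P = B₀·r / (1 − (1+r)^(−n)) = 1125.00·0.022 / (1 − 1.022^(−24)).
Denominator 1 − (1+r)^(−24) = 0.406830925.
P = 24.75 / 0.406830925 ≈ 60.84.

£60.84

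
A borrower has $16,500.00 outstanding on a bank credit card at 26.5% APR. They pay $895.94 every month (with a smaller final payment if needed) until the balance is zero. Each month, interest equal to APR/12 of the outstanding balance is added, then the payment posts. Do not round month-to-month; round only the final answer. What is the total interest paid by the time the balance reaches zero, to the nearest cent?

$4,913.83

Monthly rate r = 26.5%/12 = 2.20833% = 0.0220833.
Payoff takes n = ⌈−ln(1 − rB₀/P)/ln(1+r)⌉ = ⌈23.900⌉ = 24 payments; the last is $807.21.
Total paid = 23·$895.94 + $807.21 = $21,413.83.
Total interest = total paid − principal = $21,413.83 − $16,500.00 = $4,913.83.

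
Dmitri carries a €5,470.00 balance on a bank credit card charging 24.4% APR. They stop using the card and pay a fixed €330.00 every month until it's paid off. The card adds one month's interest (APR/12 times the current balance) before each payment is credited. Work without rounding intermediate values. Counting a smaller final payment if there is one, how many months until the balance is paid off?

Monthly rate r = 24.4%/12 = 2.03333% = 0.0203333.
Recurrence: B ← B·(1+r) − €330.00.
Month 1: interest €111.22; balance after payment €5,251.22.
Month 2: interest €106.77; balance after payment €5,028.00.
Closed form: n = −ln(1 − rB₀/P)/ln(1+r) = −ln(0.66296)/ln(1.02033) ≈ 20.420, so the balance reaches zero during payment 21.

21 months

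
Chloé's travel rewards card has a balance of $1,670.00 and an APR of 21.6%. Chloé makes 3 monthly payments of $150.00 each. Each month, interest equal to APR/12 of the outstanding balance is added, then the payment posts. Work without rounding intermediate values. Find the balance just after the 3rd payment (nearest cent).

$1,303.66

Monthly rate r = 21.6%/12 = 1.8% = 0.018.
Each month: B ← B·(1+r) − $150.00.
Month 1: interest $30.06; balance after payment $1,550.06.
Month 2: interest $27.90; balance after payment $1,427.96.
Month 3: interest $25.70; balance after payment $1,303.66.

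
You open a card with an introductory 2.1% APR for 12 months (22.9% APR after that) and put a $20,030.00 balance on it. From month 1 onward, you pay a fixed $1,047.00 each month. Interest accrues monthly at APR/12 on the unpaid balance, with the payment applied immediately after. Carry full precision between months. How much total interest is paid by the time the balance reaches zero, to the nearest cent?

$991.67

Promo months 1–12 at r₀ = 2.1%/12 = 0.00175; months 13+ at r₁ = 22.9%/12 = 0.0190833.
After month 12: iterate B ← B·(1+r₀) − $1,047.00 for 12 months → $7,769.07.
Then at r₁ with $1,047.00/mo: n₂ = −ln(1 − r₁·B/P)/ln(1+r₁) ≈ 8.08 → 9 more payments.
Total paid = 20·$1,047.00 + $81.67 = $21,021.67; interest = $21,021.67 − $20,030.00 = $991.67.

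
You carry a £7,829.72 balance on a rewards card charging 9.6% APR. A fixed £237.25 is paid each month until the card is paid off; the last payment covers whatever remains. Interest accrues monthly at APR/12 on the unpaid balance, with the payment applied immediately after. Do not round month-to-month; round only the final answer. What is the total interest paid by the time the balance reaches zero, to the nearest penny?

£1,297.86

Monthly rate r = 9.6%/12 = 0.8% = 0.008.
Payoff takes n = ⌈−ln(1 − rB₀/P)/ln(1+r)⌉ = ⌈38.471⌉ = 39 payments; the last is £112.08.
Total paid = 38·£237.25 + £112.08 = £9,127.58.
Total interest = total paid − principal = £9,127.58 − £7,829.72 = £1,297.86.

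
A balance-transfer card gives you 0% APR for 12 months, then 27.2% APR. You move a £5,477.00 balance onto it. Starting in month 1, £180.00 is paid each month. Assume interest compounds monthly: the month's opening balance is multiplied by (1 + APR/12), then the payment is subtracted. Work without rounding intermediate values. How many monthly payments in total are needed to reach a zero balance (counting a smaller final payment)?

37 payments

Promo months 1–12 at r₀ = 0%/12 = 0; months 13+ at r₁ = 27.2%/12 = 0.0226667.
After month 12 (no interest yet): B = £5,477.00 − 12·£180.00 = £3,317.00.
Then at r₁ with £180.00/mo: n₂ = −ln(1 − r₁·B/P)/ln(1+r₁) ≈ 24.13 → 25 more payments.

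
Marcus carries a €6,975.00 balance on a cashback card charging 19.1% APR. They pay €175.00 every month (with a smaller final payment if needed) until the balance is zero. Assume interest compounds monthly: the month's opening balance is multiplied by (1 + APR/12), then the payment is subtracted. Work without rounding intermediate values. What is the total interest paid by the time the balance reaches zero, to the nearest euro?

Monthly rate r = 19.1%/12 = 1.59167% = 0.0159167.
Payoff takes n = ⌈−ln(1 − rB₀/P)/ln(1+r)⌉ = ⌈63.718⌉ = 64 payments; the last is €125.98.
Total paid = 63·€175.00 + €125.98 = €11,150.98.
Total interest = total paid − principal = €11,150.98 − €6,975.00 = €4,175.98.

€4,176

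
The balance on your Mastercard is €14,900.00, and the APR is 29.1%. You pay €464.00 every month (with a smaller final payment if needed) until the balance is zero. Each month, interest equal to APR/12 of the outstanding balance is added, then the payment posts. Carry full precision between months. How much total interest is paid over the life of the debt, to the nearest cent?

Monthly rate r = 29.1%/12 = 2.425% = 0.02425.
Payoff takes n = ⌈−ln(1 − rB₀/P)/ln(1+r)⌉ = ⌈62.950⌉ = 63 payments; the last is €440.94.
Total paid = 62·€464.00 + €440.94 = €29,208.94.
Total interest = total paid − principal = €29,208.94 − €14,900.00 = €14,308.94.

€14,308.94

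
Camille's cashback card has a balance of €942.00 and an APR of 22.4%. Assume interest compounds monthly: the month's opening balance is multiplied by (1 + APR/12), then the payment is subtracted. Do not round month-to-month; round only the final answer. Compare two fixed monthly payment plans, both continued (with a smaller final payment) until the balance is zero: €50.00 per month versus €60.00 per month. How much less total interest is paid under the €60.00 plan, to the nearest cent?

€46.48

Monthly rate r = 22.4%/12 = 1.86667% = 0.0186667.
At €50.00/mo: n = ⌈−ln(1 − rB₀/P)/ln(1+r)⌉ = 24 payments (last €21.73); total interest = total paid − €942.00 = €229.73.
At €60.00/mo: 19 payments (last €45.25); total interest €183.25.
Interest saved = €229.73 − €183.25 = €46.48.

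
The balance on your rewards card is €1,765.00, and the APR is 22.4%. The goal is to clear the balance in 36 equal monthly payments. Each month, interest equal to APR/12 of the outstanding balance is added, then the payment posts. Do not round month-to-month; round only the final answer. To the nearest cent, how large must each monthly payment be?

Monthly rate r = 22.4%/12 = 1.86667% = 0.0186667.
Level-payment amortization: P = B₀·r / (1 − (1+r)^(−n)) = 1765.00·0.0186667 / (1 − 1.01867^(−36)).
Denominator 1 − (1+r)^(−36) = 0.486140283.
P = 32.9467 / 0.486140283 ≈ 67.77.

€67.77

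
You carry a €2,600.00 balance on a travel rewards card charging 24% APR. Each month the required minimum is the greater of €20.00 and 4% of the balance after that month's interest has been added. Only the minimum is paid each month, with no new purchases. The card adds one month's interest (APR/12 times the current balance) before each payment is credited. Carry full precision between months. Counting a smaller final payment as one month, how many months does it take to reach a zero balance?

Monthly rate r = 24%/12 = 2% = 0.02.
While 4% of the post-interest balance exceeds €20.00, each month B ← (B·(1+r))·(1 − 0.04), i.e. B shrinks by the factor (1+r)·0.96 = 0.9792.
This holds for months 1–80. Entering month 81 the balance is €483.82; 4% of the post-interest balance is now below €20.00, so the flat €20.00 minimum applies from here.
From month 81 a fixed €20.00 at rate r clears €483.82 in 34 more payments. Total: 80 + 34 = 114 months.

114 months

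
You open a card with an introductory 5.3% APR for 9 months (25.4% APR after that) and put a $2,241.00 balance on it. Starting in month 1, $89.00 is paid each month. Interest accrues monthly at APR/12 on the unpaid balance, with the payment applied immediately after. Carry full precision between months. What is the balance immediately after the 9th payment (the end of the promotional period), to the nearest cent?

Promo months 1–9 at r₀ = 5.3%/12 = 0.00441667; months 10+ at r₁ = 25.4%/12 = 0.0211667.
After month 9: iterate B ← B·(1+r₀) − $89.00 for 9 months → $1,516.37.

$1,516.37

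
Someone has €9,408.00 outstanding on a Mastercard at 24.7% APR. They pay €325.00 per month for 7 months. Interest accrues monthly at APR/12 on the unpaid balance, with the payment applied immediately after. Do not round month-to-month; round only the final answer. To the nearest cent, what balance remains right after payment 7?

Monthly rate r = 24.7%/12 = 2.05833% = 0.0205833.
Each month: B ← B·(1+r) − €325.00.
Month 1: interest €193.65; balance after payment €9,276.65.
Month 2: interest €190.94; balance after payment €9,142.59.
Month 3: interest €188.19; balance after payment €9,005.78.
Month 4: interest €185.37; balance after payment €8,866.15.
Month 5: interest €182.49; balance after payment €8,723.64.
Month 6: interest €179.56; balance after payment €8,578.20.
Month 7: interest €176.57; balance after payment €8,429.77.

€8,429.77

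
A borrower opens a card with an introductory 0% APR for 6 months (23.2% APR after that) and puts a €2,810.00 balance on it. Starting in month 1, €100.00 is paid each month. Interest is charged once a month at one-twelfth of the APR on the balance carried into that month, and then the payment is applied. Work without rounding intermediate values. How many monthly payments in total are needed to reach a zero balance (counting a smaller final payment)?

36 months

Promo months 1–6 at r₀ = 0%/12 = 0; months 7+ at r₁ = 23.2%/12 = 0.0193333.
After month 6 (no interest yet): B = €2,810.00 − 6·€100.00 = €2,210.00.
Then at r₁ with €100.00/mo: n₂ = −ln(1 − r₁·B/P)/ln(1+r₁) ≈ 29.11 → 30 more payments.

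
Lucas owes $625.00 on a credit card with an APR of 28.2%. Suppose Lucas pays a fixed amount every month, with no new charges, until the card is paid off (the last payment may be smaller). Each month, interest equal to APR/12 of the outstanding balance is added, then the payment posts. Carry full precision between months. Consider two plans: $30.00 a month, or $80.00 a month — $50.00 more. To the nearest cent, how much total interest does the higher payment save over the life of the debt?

$169.82

Monthly rate r = 28.2%/12 = 2.35% = 0.0235.
At $30.00/mo: n = ⌈−ln(1 − rB₀/P)/ln(1+r)⌉ = 29 payments (last $28.61); total interest = total paid − $625.00 = $243.61.
At $80.00/mo: 9 payments (last $58.79); total interest $73.79.
Interest saved = $243.61 − $73.79 = $169.82.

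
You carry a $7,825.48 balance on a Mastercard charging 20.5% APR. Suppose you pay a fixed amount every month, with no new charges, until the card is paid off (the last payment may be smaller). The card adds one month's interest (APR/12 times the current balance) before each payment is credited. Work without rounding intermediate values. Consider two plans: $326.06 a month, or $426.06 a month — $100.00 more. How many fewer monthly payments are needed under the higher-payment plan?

9 fewer payments

Monthly rate r = 20.5%/12 = 1.70833% = 0.0170833.
At $326.06/mo: n = ⌈−ln(1 − rB₀/P)/ln(1+r)⌉ = 32 payments (last $48.97); total interest = total paid − $7,825.48 = $2,331.35.
At $426.06/mo: 23 payments (last $98.35); total interest $1,646.19.
Payments saved = 32 − 23 = 9.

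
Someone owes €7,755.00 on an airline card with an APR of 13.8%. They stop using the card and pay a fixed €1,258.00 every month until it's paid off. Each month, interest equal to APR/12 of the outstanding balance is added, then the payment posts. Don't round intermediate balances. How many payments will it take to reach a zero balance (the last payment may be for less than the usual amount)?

Monthly rate r = 13.8%/12 = 1.15% = 0.0115.
Recurrence: B ← B·(1+r) − €1,258.00.
Month 1: interest €89.18; balance after payment €6,586.18.
Month 2: interest €75.74; balance after payment €5,403.92.
Closed form: n = −ln(1 − rB₀/P)/ln(1+r) = −ln(0.92911)/ln(1.0115) ≈ 6.431, so the balance reaches zero during payment 7.

7 months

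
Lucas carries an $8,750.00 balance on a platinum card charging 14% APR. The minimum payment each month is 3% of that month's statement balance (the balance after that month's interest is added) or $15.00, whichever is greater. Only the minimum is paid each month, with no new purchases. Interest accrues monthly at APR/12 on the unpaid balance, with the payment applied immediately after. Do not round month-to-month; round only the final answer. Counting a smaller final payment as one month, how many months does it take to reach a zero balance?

195 months

Monthly rate r = 14%/12 = 1.16667% = 0.0116667.
While 3% of the post-interest balance exceeds $15.00, each month B ← (B·(1+r))·(1 − 0.03), i.e. B shrinks by the factor (1+r)·0.97 = 0.98132.
This holds for months 1–153. Entering month 154 the balance is $488.44; 3% of the post-interest balance is now below $15.00, so the flat $15.00 minimum applies from here.
From month 154 a fixed $15.00 at rate r clears $488.44 in 42 more payments. Total: 153 + 42 = 195 months.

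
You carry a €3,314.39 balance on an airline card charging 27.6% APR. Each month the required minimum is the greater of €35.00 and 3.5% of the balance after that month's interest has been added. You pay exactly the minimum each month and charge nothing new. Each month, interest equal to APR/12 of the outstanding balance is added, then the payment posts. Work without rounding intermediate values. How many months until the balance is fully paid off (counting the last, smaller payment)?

Monthly rate r = 27.6%/12 = 2.3% = 0.023.
While 3.5% of the post-interest balance exceeds €35.00, each month B ← (B·(1+r))·(1 − 0.035), i.e. B shrinks by the factor (1+r)·0.965 = 0.98719.
This holds for months 1–95. Entering month 96 the balance is €974.28; 3.5% of the post-interest balance is now below €35.00, so the flat €35.00 minimum applies from here.
From month 96 a fixed €35.00 at rate r clears €974.28 in 45 more payments. Total: 95 + 45 = 140 months.

140 months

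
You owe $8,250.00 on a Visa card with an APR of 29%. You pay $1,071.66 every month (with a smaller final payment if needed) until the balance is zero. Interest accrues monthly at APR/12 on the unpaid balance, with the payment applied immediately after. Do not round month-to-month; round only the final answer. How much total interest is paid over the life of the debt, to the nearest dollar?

Monthly rate r = 29%/12 = 2.41667% = 0.0241667.
Payoff takes n = ⌈−ln(1 − rB₀/P)/ln(1+r)⌉ = ⌈8.620⌉ = 9 payments; the last is $667.82.
Total paid = 8·$1,071.66 + $667.82 = $9,241.10.
Total interest = total paid − principal = $9,241.10 − $8,250.00 = $991.10.

$991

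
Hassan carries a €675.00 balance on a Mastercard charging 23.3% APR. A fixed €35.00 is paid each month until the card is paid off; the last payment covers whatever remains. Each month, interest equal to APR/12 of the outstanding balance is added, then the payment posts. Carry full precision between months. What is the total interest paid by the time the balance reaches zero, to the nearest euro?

Monthly rate r = 23.3%/12 = 1.94167% = 0.0194167.
Payoff takes n = ⌈−ln(1 − rB₀/P)/ln(1+r)⌉ = ⌈24.396⌉ = 25 payments; the last is €13.94.
Total paid = 24·€35.00 + €13.94 = €853.94.
Total interest = total paid − principal = €853.94 − €675.00 = €178.94.

€179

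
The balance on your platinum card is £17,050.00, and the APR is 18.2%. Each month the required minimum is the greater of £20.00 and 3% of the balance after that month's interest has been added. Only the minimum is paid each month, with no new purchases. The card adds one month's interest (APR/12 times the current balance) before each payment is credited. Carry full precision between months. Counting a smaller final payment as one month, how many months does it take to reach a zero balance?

258 months

Monthly rate r = 18.2%/12 = 1.51667% = 0.0151667.
While 3% of the post-interest balance exceeds £20.00, each month B ← (B·(1+r))·(1 − 0.03), i.e. B shrinks by the factor (1+r)·0.97 = 0.98471.
This holds for months 1–212. Entering month 213 the balance is £650.50; 3% of the post-interest balance is now below £20.00, so the flat £20.00 minimum applies from here.
From month 213 a fixed £20.00 at rate r clears £650.50 in 46 more payments. Total: 212 + 46 = 258 months.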